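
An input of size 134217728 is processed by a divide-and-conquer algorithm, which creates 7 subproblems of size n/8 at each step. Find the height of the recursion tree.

For divide and conquer with division factor 8:

Problem sizes at each level:
Level 0: 134217728
Level 1: 16777216
Level 2: 2097152
Level 3: 262144
Level 4: 32768
Level 5: 4096
Level 6: 512
Level 7: 64
Level 8: 8
Level 9: 1

The root is level 0 and the size-1 base case is level 9 (the tree spans levels 0 through 9, i.e. 10 levels counting the root), so the depth is the number of divisions: log_8(134217728) = 9

The recursion tree depth is log_8(134217728) = 9. At each level, the problem size is divided by 8, so it takes 9 divisions to reduce to a base case of size 1. The algorithm makes 7 recursive calls at each level.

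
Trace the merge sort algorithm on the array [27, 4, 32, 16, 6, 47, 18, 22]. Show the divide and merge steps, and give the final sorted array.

Merge sort trace:

Split: [27, 4, 32, 16, 6, 47, 18, 22] -> [27, 4, 32, 16] and [6, 47, 18, 22]
  Split: [27, 4, 32, 16] -> [27, 4] and [32, 16]
    Split: [27, 4] -> [27] and [4]
    Merge: [27] + [4] -> [4, 27]
    Split: [32, 16] -> [32] and [16]
    Merge: [32] + [16] -> [16, 32]
  Merge: [4, 27] + [16, 32] -> [4, 16, 27, 32]
  Split: [6, 47, 18, 22] -> [6, 47] and [18, 22]
    Split: [6, 47] -> [6] and [47]
    Merge: [6] + [47] -> [6, 47]
    Split: [18, 22] -> [18] and [22]
    Merge: [18] + [22] -> [18, 22]
  Merge: [6, 47] + [18, 22] -> [6, 18, 22, 47]
Merge: [4, 16, 27, 32] + [6, 18, 22, 47] -> [4, 6, 16, 18, 22, 27, 32, 47]

Final sorted array: [4, 6, 16, 18, 22, 27, 32, 47]

The merge sort proceeds by recursively splitting the array and merging sorted halves.
After all merges, the sorted array is [4, 6, 16, 18, 22, 27, 32, 47].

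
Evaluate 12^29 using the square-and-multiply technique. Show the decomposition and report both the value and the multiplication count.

Computing 12^29 by squaring (build up from 12^1; each line after the first costs one multiplication):

12^1 = 12
12^2 = (12^1)^2 = 12^2 = 144
12^3 = 12 * 12^2 = 12 * 144 = 1728
12^6 = (12^3)^2 = 1728^2 = 2985984
12^7 = 12 * 12^6 = 12 * 2985984 = 35831808
12^14 = (12^7)^2 = 35831808^2 = 1283918464548864
12^28 = (12^14)^2 = 1283918464548864^2 = 1648446623609512543951043690496
12^29 = 12 * 12^28 = 12 * 1648446623609512543951043690496 = 19781359483314150527412524285952

Result: 19781359483314150527412524285952
Multiplications needed: 7 (7 lines after 12^1)

12^29 = 19781359483314150527412524285952. Using exponentiation by squaring, this requires 7 multiplications. The key idea: if the exponent is even, square the half-power; if odd, multiply by the base once.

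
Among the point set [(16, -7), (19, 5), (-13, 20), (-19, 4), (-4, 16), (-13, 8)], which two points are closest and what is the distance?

Computing all pairwise distances among 6 points:

d((16, -7), (19, 5)) = 12.3693
d((16, -7), (-13, 20)) = 39.6232
d((16, -7), (-19, 4)) = 36.6879
d((16, -7), (-4, 16)) = 30.4795
d((16, -7), (-13, 8)) = 32.6497
d((19, 5), (-13, 20)) = 35.3412
d((19, 5), (-19, 4)) = 38.0132
d((19, 5), (-4, 16)) = 25.4951
d((19, 5), (-13, 8)) = 32.1403
d((-13, 20), (-19, 4)) = 17.088
d((-13, 20), (-4, 16)) = 9.8489
d((-13, 20), (-13, 8)) = 12.0
d((-19, 4), (-4, 16)) = 19.2094
d((-19, 4), (-13, 8)) = 7.2111 <-- minimum
d((-4, 16), (-13, 8)) = 12.0416

Closest pair: (-19, 4) and (-13, 8) with distance 7.2111

The closest pair is (-19, 4) and (-13, 8) with Euclidean distance 7.2111. For 6 points, brute-force pairwise comparison is shown above. For large n, the divide-and-conquer algorithm (sort by x, recurse on halves, check the dividing strip) achieves O(n log n).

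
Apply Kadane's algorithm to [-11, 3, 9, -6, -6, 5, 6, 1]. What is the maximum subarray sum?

Using Kadane's algorithm on [-11, 3, 9, -6, -6, 5, 6, 1]:

Scanning through the array:
Position 1 (value 3): max_ending_here = 3, max_so_far = 3
Position 2 (value 9): max_ending_here = 12, max_so_far = 12
Position 3 (value -6): max_ending_here = 6, max_so_far = 12
Position 4 (value -6): max_ending_here = 0, max_so_far = 12
Position 5 (value 5): max_ending_here = 5, max_so_far = 12
Position 6 (value 6): max_ending_here = 11, max_so_far = 12
Position 7 (value 1): max_ending_here = 12, max_so_far = 12

Maximum subarray: [3, 9]
Maximum sum: 12

The maximum subarray is [3, 9] with sum 12. This subarray runs from index 1 to index 2.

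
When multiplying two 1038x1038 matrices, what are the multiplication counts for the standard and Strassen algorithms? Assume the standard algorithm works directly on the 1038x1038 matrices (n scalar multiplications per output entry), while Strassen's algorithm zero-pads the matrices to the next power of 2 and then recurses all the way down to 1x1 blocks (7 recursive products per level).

Matrix multiplication for 1038x1038 matrices:

Strassen's algorithm requires power-of-2 dimensions. Pad 1038x1038 to 2048x2048 (next power of 2).

Standard algorithm: 1038^3 = 1118386872 multiplications
Strassen's algorithm: 7^(log2(2048)) = 7^11 = 1977326743 multiplications
Difference: 1118386872 - 1977326743 = -858939871 (Strassen uses MORE here due to padding overhead — for small or just-over-power-of-2 n, padding can outweigh the per-level savings)

Standard: 1118386872 multiplications (1038^3). Strassen: 1977326743 multiplications (7^11, after padding to 2048x2048). Strassen reduces 8 recursive multiplications to 7 at each level.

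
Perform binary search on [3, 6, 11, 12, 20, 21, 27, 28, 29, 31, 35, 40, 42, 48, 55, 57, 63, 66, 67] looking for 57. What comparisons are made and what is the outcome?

Binary search for 57 in [3, 6, 11, 12, 20, 21, 27, 28, 29, 31, 35, 40, 42, 48, 55, 57, 63, 66, 67]:

lo=0, hi=18, mid=9, arr[mid]=31 -> 31 < 57, search right half
lo=10, hi=18, mid=14, arr[mid]=55 -> 55 < 57, search right half
lo=15, hi=18, mid=16, arr[mid]=63 -> 63 > 57, search left half
lo=15, hi=15, mid=15, arr[mid]=57 -> Found target at index 15!

Binary search finds 57 at index 15 after 4 comparisons. The search repeatedly halves the search space by comparing with the middle element.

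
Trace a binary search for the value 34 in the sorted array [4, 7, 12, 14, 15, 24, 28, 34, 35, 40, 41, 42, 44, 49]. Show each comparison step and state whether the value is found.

Binary search for 34 in [4, 7, 12, 14, 15, 24, 28, 34, 35, 40, 41, 42, 44, 49]:

lo=0, hi=13, mid=6, arr[mid]=28 -> 28 < 34, search right half
lo=7, hi=13, mid=10, arr[mid]=41 -> 41 > 34, search left half
lo=7, hi=9, mid=8, arr[mid]=35 -> 35 > 34, search left half
lo=7, hi=7, mid=7, arr[mid]=34 -> Found target at index 7!

Binary search finds 34 at index 7 after 4 comparisons. The search repeatedly halves the search space by comparing with the middle element.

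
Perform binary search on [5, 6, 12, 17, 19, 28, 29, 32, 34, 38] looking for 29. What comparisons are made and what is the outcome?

Binary search for 29 in [5, 6, 12, 17, 19, 28, 29, 32, 34, 38]:

lo=0, hi=9, mid=4, arr[mid]=19 -> 19 < 29, search right half
lo=5, hi=9, mid=7, arr[mid]=32 -> 32 > 29, search left half
lo=5, hi=6, mid=5, arr[mid]=28 -> 28 < 29, search right half
lo=6, hi=6, mid=6, arr[mid]=29 -> Found target at index 6!

Binary search finds 29 at index 6 after 4 comparisons. The search repeatedly halves the search space by comparing with the middle element.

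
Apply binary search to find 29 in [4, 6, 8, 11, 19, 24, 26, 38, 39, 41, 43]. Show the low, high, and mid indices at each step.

Binary search for 29 in [4, 6, 8, 11, 19, 24, 26, 38, 39, 41, 43]:

lo=0, hi=10, mid=5, arr[mid]=24 -> 24 < 29, search right half
lo=6, hi=10, mid=8, arr[mid]=39 -> 39 > 29, search left half
lo=6, hi=7, mid=6, arr[mid]=26 -> 26 < 29, search right half
lo=7, hi=7, mid=7, arr[mid]=38 -> 38 > 29, search left half
lo=7 > hi=6, target 29 not found

Binary search determines that 29 is not in the array after 4 comparisons. The search space was exhausted without finding the target.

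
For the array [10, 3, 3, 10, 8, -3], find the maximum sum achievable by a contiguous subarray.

Using Kadane's algorithm on [10, 3, 3, 10, 8, -3]:

Scanning through the array:
Position 1 (value 3): max_ending_here = 13, max_so_far = 13
Position 2 (value 3): max_ending_here = 16, max_so_far = 16
Position 3 (value 10): max_ending_here = 26, max_so_far = 26
Position 4 (value 8): max_ending_here = 34, max_so_far = 34
Position 5 (value -3): max_ending_here = 31, max_so_far = 34

Maximum subarray: [10, 3, 3, 10, 8]
Maximum sum: 34

The maximum subarray is [10, 3, 3, 10, 8] with sum 34. This subarray runs from index 0 to index 4.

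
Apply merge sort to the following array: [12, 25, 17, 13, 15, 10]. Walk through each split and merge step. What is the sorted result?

Merge sort trace:

Split: [12, 25, 17, 13, 15, 10] -> [12, 25, 17] and [13, 15, 10]
  Split: [12, 25, 17] -> [12] and [25, 17]
    Split: [25, 17] -> [25] and [17]
    Merge: [25] + [17] -> [17, 25]
  Merge: [12] + [17, 25] -> [12, 17, 25]
  Split: [13, 15, 10] -> [13] and [15, 10]
    Split: [15, 10] -> [15] and [10]
    Merge: [15] + [10] -> [10, 15]
  Merge: [13] + [10, 15] -> [10, 13, 15]
Merge: [12, 17, 25] + [10, 13, 15] -> [10, 12, 13, 15, 17, 25]

Final sorted array: [10, 12, 13, 15, 17, 25]

The merge sort proceeds by recursively splitting the array and merging sorted halves.
After all merges, the sorted array is [10, 12, 13, 15, 17, 25].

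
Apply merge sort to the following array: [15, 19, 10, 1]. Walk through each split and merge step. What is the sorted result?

Merge sort trace:

Split: [15, 19, 10, 1] -> [15, 19] and [10, 1]
  Split: [15, 19] -> [15] and [19]
  Merge: [15] + [19] -> [15, 19]
  Split: [10, 1] -> [10] and [1]
  Merge: [10] + [1] -> [1, 10]
Merge: [15, 19] + [1, 10] -> [1, 10, 15, 19]

Final sorted array: [1, 10, 15, 19]

The merge sort proceeds by recursively splitting the array and merging sorted halves.
After all merges, the sorted array is [1, 10, 15, 19].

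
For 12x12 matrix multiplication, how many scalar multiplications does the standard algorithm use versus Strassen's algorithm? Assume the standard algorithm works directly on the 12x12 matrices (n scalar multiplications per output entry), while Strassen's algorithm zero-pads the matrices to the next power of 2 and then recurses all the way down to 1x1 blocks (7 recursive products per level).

Matrix multiplication for 12x12 matrices:

Strassen's algorithm requires power-of-2 dimensions. Pad 12x12 to 16x16 (next power of 2).

Standard algorithm: 12^3 = 1728 multiplications
Strassen's algorithm: 7^(log2(16)) = 7^4 = 2401 multiplications
Difference: 1728 - 2401 = -673 (Strassen uses MORE here due to padding overhead — for small or just-over-power-of-2 n, padding can outweigh the per-level savings)

Standard: 1728 multiplications (12^3). Strassen: 2401 multiplications (7^4, after padding to 16x16). Strassen reduces 8 recursive multiplications to 7 at each level.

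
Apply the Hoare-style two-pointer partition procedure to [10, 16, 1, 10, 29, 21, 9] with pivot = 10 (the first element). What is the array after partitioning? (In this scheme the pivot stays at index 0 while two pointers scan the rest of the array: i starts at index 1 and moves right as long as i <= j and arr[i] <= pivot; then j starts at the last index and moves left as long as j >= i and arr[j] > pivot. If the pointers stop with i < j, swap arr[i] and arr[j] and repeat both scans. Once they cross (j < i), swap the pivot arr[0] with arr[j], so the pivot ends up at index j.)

Hoare-style two-pointer partition with pivot = 10:

Initial array: [10, 16, 1, 10, 29, 21, 9]

Pointers start at i = 1, j = 6.
i stops at index 1 (arr[1]=16 > 10), j stops at index 6 (arr[6]=9 <= 10): swap arr[1] and arr[6], array becomes [10, 9, 1, 10, 29, 21, 16]
i ends at 4, j ends at 3: the pointers have crossed (j < i), so scanning stops.

Swap pivot arr[0] with arr[3] to place pivot at position 3: [10, 9, 1, 10, 29, 21, 16]
Pivot position: 3

After partitioning with pivot 10, the array becomes [10, 9, 1, 10, 29, 21, 16]. The pivot is placed at index 3. All elements to the left of the pivot are <= 10, and all elements to the right are > 10.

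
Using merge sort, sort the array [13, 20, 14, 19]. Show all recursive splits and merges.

Merge sort trace:

Split: [13, 20, 14, 19] -> [13, 20] and [14, 19]
  Split: [13, 20] -> [13] and [20]
  Merge: [13] + [20] -> [13, 20]
  Split: [14, 19] -> [14] and [19]
  Merge: [14] + [19] -> [14, 19]
Merge: [13, 20] + [14, 19] -> [13, 14, 19, 20]

Final sorted array: [13, 14, 19, 20]

The merge sort proceeds by recursively splitting the array and merging sorted halves.
After all merges, the sorted array is [13, 14, 19, 20].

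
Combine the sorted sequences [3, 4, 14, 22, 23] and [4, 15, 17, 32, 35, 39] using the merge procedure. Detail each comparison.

Merging process:

Compare 3 vs 4: take 3 from left. Merged: [3]
Compare 4 vs 4: take 4 from left. Merged: [3, 4]
Compare 14 vs 4: take 4 from right. Merged: [3, 4, 4]
Compare 14 vs 15: take 14 from left. Merged: [3, 4, 4, 14]
Compare 22 vs 15: take 15 from right. Merged: [3, 4, 4, 14, 15]
Compare 22 vs 17: take 17 from right. Merged: [3, 4, 4, 14, 15, 17]
Compare 22 vs 32: take 22 from left. Merged: [3, 4, 4, 14, 15, 17, 22]
Compare 23 vs 32: take 23 from left. Merged: [3, 4, 4, 14, 15, 17, 22, 23]
Append remaining from right: [32, 35, 39]. Merged: [3, 4, 4, 14, 15, 17, 22, 23, 32, 35, 39]

Final merged array: [3, 4, 4, 14, 15, 17, 22, 23, 32, 35, 39]
Total comparisons: 8

The merged array is [3, 4, 4, 14, 15, 17, 22, 23, 32, 35, 39], requiring 8 comparisons. The merge step runs in O(n) time where n is the total number of elements.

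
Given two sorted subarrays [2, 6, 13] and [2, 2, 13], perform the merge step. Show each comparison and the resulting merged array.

Merging process:

Compare 2 vs 2: take 2 from left. Merged: [2]
Compare 6 vs 2: take 2 from right. Merged: [2, 2]
Compare 6 vs 2: take 2 from right. Merged: [2, 2, 2]
Compare 6 vs 13: take 6 from left. Merged: [2, 2, 2, 6]
Compare 13 vs 13: take 13 from left. Merged: [2, 2, 2, 6, 13]
Append remaining from right: [13]. Merged: [2, 2, 2, 6, 13, 13]

Final merged array: [2, 2, 2, 6, 13, 13]
Total comparisons: 5

The merged array is [2, 2, 2, 6, 13, 13], requiring 5 comparisons. The merge step runs in O(n) time where n is the total number of elements.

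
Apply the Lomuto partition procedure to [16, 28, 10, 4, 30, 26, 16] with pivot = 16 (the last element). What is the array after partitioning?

Lomuto partition with pivot = 16:

Initial array: [16, 28, 10, 4, 30, 26, 16]

arr[0]=16 <= 16: swap with position 0, array becomes [16, 28, 10, 4, 30, 26, 16]
arr[1]=28 > 16: no swap
arr[2]=10 <= 16: swap with position 1, array becomes [16, 10, 28, 4, 30, 26, 16]
arr[3]=4 <= 16: swap with position 2, array becomes [16, 10, 4, 28, 30, 26, 16]
arr[4]=30 > 16: no swap
arr[5]=26 > 16: no swap

Place pivot at position 3: [16, 10, 4, 16, 30, 26, 28]
Pivot position: 3

After partitioning with pivot 16, the array becomes [16, 10, 4, 16, 30, 26, 28]. The pivot is placed at index 3. All elements to the left of the pivot are <= 16, and all elements to the right are > 16.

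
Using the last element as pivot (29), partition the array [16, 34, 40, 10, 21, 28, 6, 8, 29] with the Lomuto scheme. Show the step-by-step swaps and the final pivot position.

Lomuto partition with pivot = 29:

Initial array: [16, 34, 40, 10, 21, 28, 6, 8, 29]

arr[0]=16 <= 29: swap with position 0, array becomes [16, 34, 40, 10, 21, 28, 6, 8, 29]
arr[1]=34 > 29: no swap
arr[2]=40 > 29: no swap
arr[3]=10 <= 29: swap with position 1, array becomes [16, 10, 40, 34, 21, 28, 6, 8, 29]
arr[4]=21 <= 29: swap with position 2, array becomes [16, 10, 21, 34, 40, 28, 6, 8, 29]
arr[5]=28 <= 29: swap with position 3, array becomes [16, 10, 21, 28, 40, 34, 6, 8, 29]
arr[6]=6 <= 29: swap with position 4, array becomes [16, 10, 21, 28, 6, 34, 40, 8, 29]
arr[7]=8 <= 29: swap with position 5, array becomes [16, 10, 21, 28, 6, 8, 40, 34, 29]

Place pivot at position 6: [16, 10, 21, 28, 6, 8, 29, 34, 40]
Pivot position: 6

After partitioning with pivot 29, the array becomes [16, 10, 21, 28, 6, 8, 29, 34, 40]. The pivot is placed at index 6. All elements to the left of the pivot are <= 29, and all elements to the right are > 29.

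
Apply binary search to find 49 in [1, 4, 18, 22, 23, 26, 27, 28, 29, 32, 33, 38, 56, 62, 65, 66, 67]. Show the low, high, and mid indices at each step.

Binary search for 49 in [1, 4, 18, 22, 23, 26, 27, 28, 29, 32, 33, 38, 56, 62, 65, 66, 67]:

lo=0, hi=16, mid=8, arr[mid]=29 -> 29 < 49, search right half
lo=9, hi=16, mid=12, arr[mid]=56 -> 56 > 49, search left half
lo=9, hi=11, mid=10, arr[mid]=33 -> 33 < 49, search right half
lo=11, hi=11, mid=11, arr[mid]=38 -> 38 < 49, search right half
lo=12 > hi=11, target 49 not found

Binary search determines that 49 is not in the array after 4 comparisons. The search space was exhausted without finding the target.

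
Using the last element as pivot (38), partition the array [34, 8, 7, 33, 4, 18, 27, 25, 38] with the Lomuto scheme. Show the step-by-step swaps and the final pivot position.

Lomuto partition with pivot = 38:

Initial array: [34, 8, 7, 33, 4, 18, 27, 25, 38]

arr[0]=34 <= 38: swap with position 0, array becomes [34, 8, 7, 33, 4, 18, 27, 25, 38]
arr[1]=8 <= 38: swap with position 1, array becomes [34, 8, 7, 33, 4, 18, 27, 25, 38]
arr[2]=7 <= 38: swap with position 2, array becomes [34, 8, 7, 33, 4, 18, 27, 25, 38]
arr[3]=33 <= 38: swap with position 3, array becomes [34, 8, 7, 33, 4, 18, 27, 25, 38]
arr[4]=4 <= 38: swap with position 4, array becomes [34, 8, 7, 33, 4, 18, 27, 25, 38]
arr[5]=18 <= 38: swap with position 5, array becomes [34, 8, 7, 33, 4, 18, 27, 25, 38]
arr[6]=27 <= 38: swap with position 6, array becomes [34, 8, 7, 33, 4, 18, 27, 25, 38]
arr[7]=25 <= 38: swap with position 7, array becomes [34, 8, 7, 33, 4, 18, 27, 25, 38]

Place pivot at position 8: [34, 8, 7, 33, 4, 18, 27, 25, 38]
Pivot position: 8

After partitioning with pivot 38, the array becomes [34, 8, 7, 33, 4, 18, 27, 25, 38]. The pivot is placed at index 8. All elements to the left of the pivot are <= 38, and all elements to the right are > 38.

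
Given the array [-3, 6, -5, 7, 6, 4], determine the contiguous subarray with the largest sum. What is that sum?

Using Kadane's algorithm on [-3, 6, -5, 7, 6, 4]:

Scanning through the array:
Position 1 (value 6): max_ending_here = 6, max_so_far = 6
Position 2 (value -5): max_ending_here = 1, max_so_far = 6
Position 3 (value 7): max_ending_here = 8, max_so_far = 8
Position 4 (value 6): max_ending_here = 14, max_so_far = 14
Position 5 (value 4): max_ending_here = 18, max_so_far = 18

Maximum subarray: [6, -5, 7, 6, 4]
Maximum sum: 18

The maximum subarray is [6, -5, 7, 6, 4] with sum 18. This subarray runs from index 1 to index 5.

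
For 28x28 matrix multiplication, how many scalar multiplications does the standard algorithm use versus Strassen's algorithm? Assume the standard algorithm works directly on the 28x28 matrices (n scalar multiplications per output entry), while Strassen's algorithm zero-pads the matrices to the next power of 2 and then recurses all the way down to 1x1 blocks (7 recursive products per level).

Matrix multiplication for 28x28 matrices:

Strassen's algorithm requires power-of-2 dimensions. Pad 28x28 to 32x32 (next power of 2).

Standard algorithm: 28^3 = 21952 multiplications
Strassen's algorithm: 7^(log2(32)) = 7^5 = 16807 multiplications
Savings: 21952 - 16807 = 5145 multiplications

Standard: 21952 multiplications (28^3). Strassen: 16807 multiplications (7^5, after padding to 32x32). Strassen reduces 8 recursive multiplications to 7 at each level.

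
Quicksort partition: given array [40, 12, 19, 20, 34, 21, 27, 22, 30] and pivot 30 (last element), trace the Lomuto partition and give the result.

Lomuto partition with pivot = 30:

Initial array: [40, 12, 19, 20, 34, 21, 27, 22, 30]

arr[0]=40 > 30: no swap
arr[1]=12 <= 30: swap with position 0, array becomes [12, 40, 19, 20, 34, 21, 27, 22, 30]
arr[2]=19 <= 30: swap with position 1, array becomes [12, 19, 40, 20, 34, 21, 27, 22, 30]
arr[3]=20 <= 30: swap with position 2, array becomes [12, 19, 20, 40, 34, 21, 27, 22, 30]
arr[4]=34 > 30: no swap
arr[5]=21 <= 30: swap with position 3, array becomes [12, 19, 20, 21, 34, 40, 27, 22, 30]
arr[6]=27 <= 30: swap with position 4, array becomes [12, 19, 20, 21, 27, 40, 34, 22, 30]
arr[7]=22 <= 30: swap with position 5, array becomes [12, 19, 20, 21, 27, 22, 34, 40, 30]

Place pivot at position 6: [12, 19, 20, 21, 27, 22, 30, 40, 34]
Pivot position: 6

After partitioning with pivot 30, the array becomes [12, 19, 20, 21, 27, 22, 30, 40, 34]. The pivot is placed at index 6. All elements to the left of the pivot are <= 30, and all elements to the right are > 30.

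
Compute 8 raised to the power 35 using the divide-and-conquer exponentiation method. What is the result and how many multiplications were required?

Computing 8^35 by squaring (build up from 8^1; each line after the first costs one multiplication):

8^1 = 8
8^2 = (8^1)^2 = 8^2 = 64
8^4 = (8^2)^2 = 64^2 = 4096
8^8 = (8^4)^2 = 4096^2 = 16777216
8^16 = (8^8)^2 = 16777216^2 = 281474976710656
8^17 = 8 * 8^16 = 8 * 281474976710656 = 2251799813685248
8^34 = (8^17)^2 = 2251799813685248^2 = 5070602400912917605986812821504
8^35 = 8 * 8^34 = 8 * 5070602400912917605986812821504 = 40564819207303340847894502572032

Result: 40564819207303340847894502572032
Multiplications needed: 7 (7 lines after 8^1)

8^35 = 40564819207303340847894502572032. Using exponentiation by squaring, this requires 7 multiplications. The key idea: if the exponent is even, square the half-power; if odd, multiply by the base once.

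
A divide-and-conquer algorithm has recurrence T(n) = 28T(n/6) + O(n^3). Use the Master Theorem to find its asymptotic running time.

Master Theorem for T(n) = 28T(n/6) + O(n^3):

a = 28, b = 6, c = 3
log_b(a) = log_6(28) = 1.8597

Case 3: c = 3 > log_6(28) = 1.8597
T(n) = O(n^3) = O(n^3)

For T(n) = 28T(n/6) + O(n^3): log_6(28) = 1.8597. This is Case 3 of the Master Theorem (c > log_b(a), work dominated by root), giving O(n^3).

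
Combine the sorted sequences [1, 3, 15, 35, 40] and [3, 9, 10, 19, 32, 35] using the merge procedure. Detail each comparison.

Merging process:

Compare 1 vs 3: take 1 from left. Merged: [1]
Compare 3 vs 3: take 3 from left. Merged: [1, 3]
Compare 15 vs 3: take 3 from right. Merged: [1, 3, 3]
Compare 15 vs 9: take 9 from right. Merged: [1, 3, 3, 9]
Compare 15 vs 10: take 10 from right. Merged: [1, 3, 3, 9, 10]
Compare 15 vs 19: take 15 from left. Merged: [1, 3, 3, 9, 10, 15]
Compare 35 vs 19: take 19 from right. Merged: [1, 3, 3, 9, 10, 15, 19]
Compare 35 vs 32: take 32 from right. Merged: [1, 3, 3, 9, 10, 15, 19, 32]
Compare 35 vs 35: take 35 from left. Merged: [1, 3, 3, 9, 10, 15, 19, 32, 35]
Compare 40 vs 35: take 35 from right. Merged: [1, 3, 3, 9, 10, 15, 19, 32, 35, 35]
Append remaining from left: [40]. Merged: [1, 3, 3, 9, 10, 15, 19, 32, 35, 35, 40]

Final merged array: [1, 3, 3, 9, 10, 15, 19, 32, 35, 35, 40]
Total comparisons: 10

The merged array is [1, 3, 3, 9, 10, 15, 19, 32, 35, 35, 40], requiring 10 comparisons. The merge step runs in O(n) time where n is the total number of elements.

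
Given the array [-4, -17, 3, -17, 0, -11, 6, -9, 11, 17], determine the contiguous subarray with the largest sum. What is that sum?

Using Kadane's algorithm on [-4, -17, 3, -17, 0, -11, 6, -9, 11, 17]:

Scanning through the array:
Position 1 (value -17): max_ending_here = -17, max_so_far = -4
Position 2 (value 3): max_ending_here = 3, max_so_far = 3
Position 3 (value -17): max_ending_here = -14, max_so_far = 3
Position 4 (value 0): max_ending_here = 0, max_so_far = 3
Position 5 (value -11): max_ending_here = -11, max_so_far = 3
Position 6 (value 6): max_ending_here = 6, max_so_far = 6
Position 7 (value -9): max_ending_here = -3, max_so_far = 6
Position 8 (value 11): max_ending_here = 11, max_so_far = 11
Position 9 (value 17): max_ending_here = 28, max_so_far = 28

Maximum subarray: [11, 17]
Maximum sum: 28

The maximum subarray is [11, 17] with sum 28. This subarray runs from index 8 to index 9.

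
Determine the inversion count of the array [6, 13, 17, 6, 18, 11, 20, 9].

Finding inversions in [6, 13, 17, 6, 18, 11, 20, 9]:

(1, 3): arr[1]=13 > arr[3]=6
(1, 5): arr[1]=13 > arr[5]=11
(1, 7): arr[1]=13 > arr[7]=9
(2, 3): arr[2]=17 > arr[3]=6
(2, 5): arr[2]=17 > arr[5]=11
(2, 7): arr[2]=17 > arr[7]=9
(4, 5): arr[4]=18 > arr[5]=11
(4, 7): arr[4]=18 > arr[7]=9
(5, 7): arr[5]=11 > arr[7]=9
(6, 7): arr[6]=20 > arr[7]=9

Total inversions: 10

The array has 10 inversion(s): (1,3), (1,5), (1,7), (2,3), (2,5), (2,7), (4,5), (4,7), (5,7), (6,7). Each pair (i,j) satisfies i < j and arr[i] > arr[j].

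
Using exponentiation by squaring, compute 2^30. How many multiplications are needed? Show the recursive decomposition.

Computing 2^30 by squaring (build up from 2^1; each line after the first costs one multiplication):

2^1 = 2
2^2 = (2^1)^2 = 2^2 = 4
2^3 = 2 * 2^2 = 2 * 4 = 8
2^6 = (2^3)^2 = 8^2 = 64
2^7 = 2 * 2^6 = 2 * 64 = 128
2^14 = (2^7)^2 = 128^2 = 16384
2^15 = 2 * 2^14 = 2 * 16384 = 32768
2^30 = (2^15)^2 = 32768^2 = 1073741824

Result: 1073741824
Multiplications needed: 7 (7 lines after 2^1)

2^30 = 1073741824. Using exponentiation by squaring, this requires 7 multiplications. The key idea: if the exponent is even, square the half-power; if odd, multiply by the base once.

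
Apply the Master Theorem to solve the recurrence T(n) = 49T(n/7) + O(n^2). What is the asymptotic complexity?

Master Theorem for T(n) = 49T(n/7) + O(n^2):

a = 49, b = 7, c = 2
log_b(a) = log_7(49) = 2.0000

Case 2: c = 2 = log_7(49) = 2.0000
T(n) = O(n^2 log n) = O(n^2 log n)

For T(n) = 49T(n/7) + O(n^2): log_7(49) = 2.0000. This is Case 2 of the Master Theorem (c = log_b(a), equal work at all levels), giving O(n^2 log n).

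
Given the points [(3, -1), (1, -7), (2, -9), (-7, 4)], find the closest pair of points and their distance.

Computing all pairwise distances among 4 points:

d((3, -1), (1, -7)) = 6.3246
d((3, -1), (2, -9)) = 8.0623
d((3, -1), (-7, 4)) = 11.1803
d((1, -7), (2, -9)) = 2.2361 <-- minimum
d((1, -7), (-7, 4)) = 13.6015
d((2, -9), (-7, 4)) = 15.8114

Closest pair: (1, -7) and (2, -9) with distance 2.2361

The closest pair is (1, -7) and (2, -9) with Euclidean distance 2.2361. For 4 points, brute-force pairwise comparison is shown above. For large n, the divide-and-conquer algorithm (sort by x, recurse on halves, check the dividing strip) achieves O(n log n).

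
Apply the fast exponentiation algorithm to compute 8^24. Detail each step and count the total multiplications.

Computing 8^24 by squaring (build up from 8^1; each line after the first costs one multiplication):

8^1 = 8
8^2 = (8^1)^2 = 8^2 = 64
8^3 = 8 * 8^2 = 8 * 64 = 512
8^6 = (8^3)^2 = 512^2 = 262144
8^12 = (8^6)^2 = 262144^2 = 68719476736
8^24 = (8^12)^2 = 68719476736^2 = 4722366482869645213696

Result: 4722366482869645213696
Multiplications needed: 5 (5 lines after 8^1)

8^24 = 4722366482869645213696. Using exponentiation by squaring, this requires 5 multiplications. The key idea: if the exponent is even, square the half-power; if odd, multiply by the base once.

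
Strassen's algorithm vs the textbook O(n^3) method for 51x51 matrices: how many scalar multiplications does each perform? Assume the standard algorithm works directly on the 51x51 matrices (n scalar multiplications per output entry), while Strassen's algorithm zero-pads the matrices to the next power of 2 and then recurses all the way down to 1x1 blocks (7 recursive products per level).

Matrix multiplication for 51x51 matrices:

Strassen's algorithm requires power-of-2 dimensions. Pad 51x51 to 64x64 (next power of 2).

Standard algorithm: 51^3 = 132651 multiplications
Strassen's algorithm: 7^(log2(64)) = 7^6 = 117649 multiplications
Savings: 132651 - 117649 = 15002 multiplications

Standard: 132651 multiplications (51^3). Strassen: 117649 multiplications (7^6, after padding to 64x64). Strassen reduces 8 recursive multiplications to 7 at each level.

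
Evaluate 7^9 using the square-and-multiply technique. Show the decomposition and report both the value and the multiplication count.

Computing 7^9 by squaring (build up from 7^1; each line after the first costs one multiplication):

7^1 = 7
7^2 = (7^1)^2 = 7^2 = 49
7^4 = (7^2)^2 = 49^2 = 2401
7^8 = (7^4)^2 = 2401^2 = 5764801
7^9 = 7 * 7^8 = 7 * 5764801 = 40353607

Result: 40353607
Multiplications needed: 4 (4 lines after 7^1)

7^9 = 40353607. Using exponentiation by squaring, this requires 4 multiplications. The key idea: if the exponent is even, square the half-power; if odd, multiply by the base once.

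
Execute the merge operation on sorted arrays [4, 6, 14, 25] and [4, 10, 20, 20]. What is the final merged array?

Merging process:

Compare 4 vs 4: take 4 from left. Merged: [4]
Compare 6 vs 4: take 4 from right. Merged: [4, 4]
Compare 6 vs 10: take 6 from left. Merged: [4, 4, 6]
Compare 14 vs 10: take 10 from right. Merged: [4, 4, 6, 10]
Compare 14 vs 20: take 14 from left. Merged: [4, 4, 6, 10, 14]
Compare 25 vs 20: take 20 from right. Merged: [4, 4, 6, 10, 14, 20]
Compare 25 vs 20: take 20 from right. Merged: [4, 4, 6, 10, 14, 20, 20]
Append remaining from left: [25]. Merged: [4, 4, 6, 10, 14, 20, 20, 25]

Final merged array: [4, 4, 6, 10, 14, 20, 20, 25]
Total comparisons: 7

The merged array is [4, 4, 6, 10, 14, 20, 20, 25], requiring 7 comparisons. The merge step runs in O(n) time where n is the total number of elements.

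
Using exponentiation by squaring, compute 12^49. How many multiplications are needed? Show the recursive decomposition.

Computing 12^49 by squaring (build up from 12^1; each line after the first costs one multiplication):

12^1 = 12
12^2 = (12^1)^2 = 12^2 = 144
12^3 = 12 * 12^2 = 12 * 144 = 1728
12^6 = (12^3)^2 = 1728^2 = 2985984
12^12 = (12^6)^2 = 2985984^2 = 8916100448256
12^24 = (12^12)^2 = 8916100448256^2 = 79496847203390844133441536
12^48 = (12^24)^2 = 79496847203390844133441536^2 = 6319748715279270675921934218987893281199411530039296
12^49 = 12 * 12^48 = 12 * 6319748715279270675921934218987893281199411530039296 = 75836984583351248111063210627854719374392938360471552

Result: 75836984583351248111063210627854719374392938360471552
Multiplications needed: 7 (7 lines after 12^1)

12^49 = 75836984583351248111063210627854719374392938360471552. Using exponentiation by squaring, this requires 7 multiplications. The key idea: if the exponent is even, square the half-power; if odd, multiply by the base once.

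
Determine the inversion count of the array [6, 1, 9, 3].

Finding inversions in [6, 1, 9, 3]:

(0, 1): arr[0]=6 > arr[1]=1
(0, 3): arr[0]=6 > arr[3]=3
(2, 3): arr[2]=9 > arr[3]=3

Total inversions: 3

The array has 3 inversion(s): (0,1), (0,3), (2,3). Each pair (i,j) satisfies i < j and arr[i] > arr[j].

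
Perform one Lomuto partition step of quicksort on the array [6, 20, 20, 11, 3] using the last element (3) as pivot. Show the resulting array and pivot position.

Lomuto partition with pivot = 3:

Initial array: [6, 20, 20, 11, 3]

arr[0]=6 > 3: no swap
arr[1]=20 > 3: no swap
arr[2]=20 > 3: no swap
arr[3]=11 > 3: no swap

Place pivot at position 0: [3, 20, 20, 11, 6]
Pivot position: 0

After partitioning with pivot 3, the array becomes [3, 20, 20, 11, 6]. The pivot is placed at index 0. All elements to the left of the pivot are <= 3, and all elements to the right are > 3.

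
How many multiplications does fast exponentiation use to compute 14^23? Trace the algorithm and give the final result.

Computing 14^23 by squaring (build up from 14^1; each line after the first costs one multiplication):

14^1 = 14
14^2 = (14^1)^2 = 14^2 = 196
14^4 = (14^2)^2 = 196^2 = 38416
14^5 = 14 * 14^4 = 14 * 38416 = 537824
14^10 = (14^5)^2 = 537824^2 = 289254654976
14^11 = 14 * 14^10 = 14 * 289254654976 = 4049565169664
14^22 = (14^11)^2 = 4049565169664^2 = 16398978063355821105872896
14^23 = 14 * 14^22 = 14 * 16398978063355821105872896 = 229585692886981495482220544

Result: 229585692886981495482220544
Multiplications needed: 7 (7 lines after 14^1)

14^23 = 229585692886981495482220544. Using exponentiation by squaring, this requires 7 multiplications. The key idea: if the exponent is even, square the half-power; if odd, multiply by the base once.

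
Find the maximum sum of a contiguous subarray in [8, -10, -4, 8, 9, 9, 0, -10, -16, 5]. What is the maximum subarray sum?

Using Kadane's algorithm on [8, -10, -4, 8, 9, 9, 0, -10, -16, 5]:

Scanning through the array:
Position 1 (value -10): max_ending_here = -2, max_so_far = 8
Position 2 (value -4): max_ending_here = -4, max_so_far = 8
Position 3 (value 8): max_ending_here = 8, max_so_far = 8
Position 4 (value 9): max_ending_here = 17, max_so_far = 17
Position 5 (value 9): max_ending_here = 26, max_so_far = 26
Position 6 (value 0): max_ending_here = 26, max_so_far = 26
Position 7 (value -10): max_ending_here = 16, max_so_far = 26
Position 8 (value -16): max_ending_here = 0, max_so_far = 26
Position 9 (value 5): max_ending_here = 5, max_so_far = 26

Maximum subarray: [8, 9, 9]
Maximum sum: 26

The maximum subarray is [8, 9, 9] with sum 26. This subarray runs from index 3 to index 5.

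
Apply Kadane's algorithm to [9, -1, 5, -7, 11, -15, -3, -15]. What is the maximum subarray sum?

Using Kadane's algorithm on [9, -1, 5, -7, 11, -15, -3, -15]:

Scanning through the array:
Position 1 (value -1): max_ending_here = 8, max_so_far = 9
Position 2 (value 5): max_ending_here = 13, max_so_far = 13
Position 3 (value -7): max_ending_here = 6, max_so_far = 13
Position 4 (value 11): max_ending_here = 17, max_so_far = 17
Position 5 (value -15): max_ending_here = 2, max_so_far = 17
Position 6 (value -3): max_ending_here = -1, max_so_far = 17
Position 7 (value -15): max_ending_here = -15, max_so_far = 17

Maximum subarray: [9, -1, 5, -7, 11]
Maximum sum: 17

The maximum subarray is [9, -1, 5, -7, 11] with sum 17. This subarray runs from index 0 to index 4.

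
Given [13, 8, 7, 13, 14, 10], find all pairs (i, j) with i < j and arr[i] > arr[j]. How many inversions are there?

Finding inversions in [13, 8, 7, 13, 14, 10]:

(0, 1): arr[0]=13 > arr[1]=8
(0, 2): arr[0]=13 > arr[2]=7
(0, 5): arr[0]=13 > arr[5]=10
(1, 2): arr[1]=8 > arr[2]=7
(3, 5): arr[3]=13 > arr[5]=10
(4, 5): arr[4]=14 > arr[5]=10

Total inversions: 6

The array has 6 inversion(s): (0,1), (0,2), (0,5), (1,2), (3,5), (4,5). Each pair (i,j) satisfies i < j and arr[i] > arr[j].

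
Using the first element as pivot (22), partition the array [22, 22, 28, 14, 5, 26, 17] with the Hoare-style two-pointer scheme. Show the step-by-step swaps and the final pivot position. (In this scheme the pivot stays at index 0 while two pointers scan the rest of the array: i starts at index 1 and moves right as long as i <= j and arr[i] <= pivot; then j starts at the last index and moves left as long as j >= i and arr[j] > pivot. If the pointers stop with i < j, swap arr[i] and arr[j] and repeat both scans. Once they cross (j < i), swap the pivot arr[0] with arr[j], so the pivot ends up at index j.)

Hoare-style two-pointer partition with pivot = 22:

Initial array: [22, 22, 28, 14, 5, 26, 17]

Pointers start at i = 1, j = 6.
i stops at index 2 (arr[2]=28 > 22), j stops at index 6 (arr[6]=17 <= 22): swap arr[2] and arr[6], array becomes [22, 22, 17, 14, 5, 26, 28]
i ends at 5, j ends at 4: the pointers have crossed (j < i), so scanning stops.

Swap pivot arr[0] with arr[4] to place pivot at position 4: [5, 22, 17, 14, 22, 26, 28]
Pivot position: 4

After partitioning with pivot 22, the array becomes [5, 22, 17, 14, 22, 26, 28]. The pivot is placed at index 4. All elements to the left of the pivot are <= 22, and all elements to the right are > 22.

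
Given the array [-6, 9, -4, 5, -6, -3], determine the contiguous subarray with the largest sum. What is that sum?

Using Kadane's algorithm on [-6, 9, -4, 5, -6, -3]:

Scanning through the array:
Position 1 (value 9): max_ending_here = 9, max_so_far = 9
Position 2 (value -4): max_ending_here = 5, max_so_far = 9
Position 3 (value 5): max_ending_here = 10, max_so_far = 10
Position 4 (value -6): max_ending_here = 4, max_so_far = 10
Position 5 (value -3): max_ending_here = 1, max_so_far = 10

Maximum subarray: [9, -4, 5]
Maximum sum: 10

The maximum subarray is [9, -4, 5] with sum 10. This subarray runs from index 1 to index 3.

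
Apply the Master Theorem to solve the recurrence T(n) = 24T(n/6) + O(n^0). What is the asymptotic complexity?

Master Theorem for T(n) = 24T(n/6) + O(n^0):

a = 24, b = 6, c = 0
log_b(a) = log_6(24) = 1.7737

Case 1: c = 0 < log_6(24) = 1.7737
T(n) = O(n^(log_6 24))

For T(n) = 24T(n/6) + O(n^0): log_6(24) = 1.7737. This is Case 1 of the Master Theorem (c < log_b(a), work dominated by leaves), giving O(n^(log_6 24)).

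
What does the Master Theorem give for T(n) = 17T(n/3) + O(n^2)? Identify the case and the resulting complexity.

Master Theorem for T(n) = 17T(n/3) + O(n^2):

a = 17, b = 3, c = 2
log_b(a) = log_3(17) = 2.5789

Case 1: c = 2 < log_3(17) = 2.5789
T(n) = O(n^(log_3 17))

For T(n) = 17T(n/3) + O(n^2): log_3(17) = 2.5789. This is Case 1 of the Master Theorem (c < log_b(a), work dominated by leaves), giving O(n^(log_3 17)).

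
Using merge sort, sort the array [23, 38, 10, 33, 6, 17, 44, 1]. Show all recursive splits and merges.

Merge sort trace:

Split: [23, 38, 10, 33, 6, 17, 44, 1] -> [23, 38, 10, 33] and [6, 17, 44, 1]
  Split: [23, 38, 10, 33] -> [23, 38] and [10, 33]
    Split: [23, 38] -> [23] and [38]
    Merge: [23] + [38] -> [23, 38]
    Split: [10, 33] -> [10] and [33]
    Merge: [10] + [33] -> [10, 33]
  Merge: [23, 38] + [10, 33] -> [10, 23, 33, 38]
  Split: [6, 17, 44, 1] -> [6, 17] and [44, 1]
    Split: [6, 17] -> [6] and [17]
    Merge: [6] + [17] -> [6, 17]
    Split: [44, 1] -> [44] and [1]
    Merge: [44] + [1] -> [1, 44]
  Merge: [6, 17] + [1, 44] -> [1, 6, 17, 44]
Merge: [10, 23, 33, 38] + [1, 6, 17, 44] -> [1, 6, 10, 17, 23, 33, 38, 44]

Final sorted array: [1, 6, 10, 17, 23, 33, 38, 44]

The merge sort proceeds by recursively splitting the array and merging sorted halves.
After all merges, the sorted array is [1, 6, 10, 17, 23, 33, 38, 44].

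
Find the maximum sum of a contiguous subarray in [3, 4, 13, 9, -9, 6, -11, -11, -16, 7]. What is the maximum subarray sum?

Using Kadane's algorithm on [3, 4, 13, 9, -9, 6, -11, -11, -16, 7]:

Scanning through the array:
Position 1 (value 4): max_ending_here = 7, max_so_far = 7
Position 2 (value 13): max_ending_here = 20, max_so_far = 20
Position 3 (value 9): max_ending_here = 29, max_so_far = 29
Position 4 (value -9): max_ending_here = 20, max_so_far = 29
Position 5 (value 6): max_ending_here = 26, max_so_far = 29
Position 6 (value -11): max_ending_here = 15, max_so_far = 29
Position 7 (value -11): max_ending_here = 4, max_so_far = 29
Position 8 (value -16): max_ending_here = -12, max_so_far = 29
Position 9 (value 7): max_ending_here = 7, max_so_far = 29

Maximum subarray: [3, 4, 13, 9]
Maximum sum: 29

The maximum subarray is [3, 4, 13, 9] with sum 29. This subarray runs from index 0 to index 3.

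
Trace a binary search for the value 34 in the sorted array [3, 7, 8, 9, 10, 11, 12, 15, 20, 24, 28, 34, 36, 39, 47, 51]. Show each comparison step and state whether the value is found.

Binary search for 34 in [3, 7, 8, 9, 10, 11, 12, 15, 20, 24, 28, 34, 36, 39, 47, 51]:

lo=0, hi=15, mid=7, arr[mid]=15 -> 15 < 34, search right half
lo=8, hi=15, mid=11, arr[mid]=34 -> Found target at index 11!

Binary search finds 34 at index 11 after 2 comparisons. The search repeatedly halves the search space by comparing with the middle element.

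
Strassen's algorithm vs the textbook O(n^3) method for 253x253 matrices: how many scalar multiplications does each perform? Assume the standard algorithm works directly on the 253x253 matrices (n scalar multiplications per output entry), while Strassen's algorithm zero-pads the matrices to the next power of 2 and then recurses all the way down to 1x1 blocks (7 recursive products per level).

Matrix multiplication for 253x253 matrices:

Strassen's algorithm requires power-of-2 dimensions. Pad 253x253 to 256x256 (next power of 2).

Standard algorithm: 253^3 = 16194277 multiplications
Strassen's algorithm: 7^(log2(256)) = 7^8 = 5764801 multiplications
Savings: 16194277 - 5764801 = 10429476 multiplications

Standard: 16194277 multiplications (253^3). Strassen: 5764801 multiplications (7^8, after padding to 256x256). Strassen reduces 8 recursive multiplications to 7 at each level.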